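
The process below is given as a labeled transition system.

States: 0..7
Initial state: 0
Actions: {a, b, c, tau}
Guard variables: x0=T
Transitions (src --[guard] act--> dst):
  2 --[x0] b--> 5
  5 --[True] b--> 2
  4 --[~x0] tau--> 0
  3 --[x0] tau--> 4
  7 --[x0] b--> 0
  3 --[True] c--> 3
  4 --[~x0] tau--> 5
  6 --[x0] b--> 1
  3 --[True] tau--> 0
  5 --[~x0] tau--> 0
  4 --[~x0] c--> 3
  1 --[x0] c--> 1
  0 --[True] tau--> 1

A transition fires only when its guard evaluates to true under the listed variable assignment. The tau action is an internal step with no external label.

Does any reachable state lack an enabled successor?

R = {0,1}
  0: tau→1  [deg 1]
  1: c→1  [deg 1]

Answer: DEADLOCK-FREE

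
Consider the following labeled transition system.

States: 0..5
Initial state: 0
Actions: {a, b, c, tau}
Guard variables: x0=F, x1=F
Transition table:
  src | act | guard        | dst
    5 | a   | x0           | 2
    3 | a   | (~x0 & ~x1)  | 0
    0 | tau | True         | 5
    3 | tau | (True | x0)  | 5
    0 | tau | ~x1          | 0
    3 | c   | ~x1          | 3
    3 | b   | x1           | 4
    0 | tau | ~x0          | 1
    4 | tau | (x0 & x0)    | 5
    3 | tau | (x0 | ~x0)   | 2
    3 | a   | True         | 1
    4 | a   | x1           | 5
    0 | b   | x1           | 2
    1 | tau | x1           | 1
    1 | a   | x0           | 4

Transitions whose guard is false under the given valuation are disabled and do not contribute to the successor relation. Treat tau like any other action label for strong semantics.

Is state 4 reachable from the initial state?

After dropping false guards: 8 live edges.
L0 = {0}
L1 = {1,5}  cumulative {0,1,5}
Reachable = {0,1,5}

Answer: UNREACHABLE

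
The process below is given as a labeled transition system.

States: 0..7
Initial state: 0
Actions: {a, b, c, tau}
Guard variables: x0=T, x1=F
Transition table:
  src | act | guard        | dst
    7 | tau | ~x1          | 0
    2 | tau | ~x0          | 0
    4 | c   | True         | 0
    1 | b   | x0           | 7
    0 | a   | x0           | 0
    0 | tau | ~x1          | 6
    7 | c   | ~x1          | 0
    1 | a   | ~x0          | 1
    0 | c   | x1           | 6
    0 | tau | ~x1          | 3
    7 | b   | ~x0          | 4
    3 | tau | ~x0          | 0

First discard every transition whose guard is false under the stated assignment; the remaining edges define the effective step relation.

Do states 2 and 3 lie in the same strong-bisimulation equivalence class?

Answer: BISIMILAR

Analysis:
Compute ~ classes (split until stable):
  P[0] = {{0,1,2,3,4,5,6,7}}
  P[1] = {{0},{1},{2,3,5,6},{4},{7}}
Fixed point at round 2; 5 class(es).
class of 2: {2,3,5,6}; class of 3: {2,3,5,6}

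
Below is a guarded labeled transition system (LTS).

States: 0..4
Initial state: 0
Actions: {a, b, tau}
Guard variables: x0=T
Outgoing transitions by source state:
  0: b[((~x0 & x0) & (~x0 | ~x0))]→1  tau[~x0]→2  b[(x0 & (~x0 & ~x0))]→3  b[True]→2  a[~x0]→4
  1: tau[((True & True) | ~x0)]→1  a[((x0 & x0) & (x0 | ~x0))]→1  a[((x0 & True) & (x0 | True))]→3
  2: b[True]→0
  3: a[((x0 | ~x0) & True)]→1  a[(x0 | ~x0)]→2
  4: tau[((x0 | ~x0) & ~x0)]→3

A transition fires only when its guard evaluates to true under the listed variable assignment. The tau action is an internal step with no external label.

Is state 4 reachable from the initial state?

Answer: UNREACHABLE

Working:
Guard filter leaves 7 enabled edge(s).
depth 0: {0}
depth 1: {2}  total {0,2}
Reachable = {0,2}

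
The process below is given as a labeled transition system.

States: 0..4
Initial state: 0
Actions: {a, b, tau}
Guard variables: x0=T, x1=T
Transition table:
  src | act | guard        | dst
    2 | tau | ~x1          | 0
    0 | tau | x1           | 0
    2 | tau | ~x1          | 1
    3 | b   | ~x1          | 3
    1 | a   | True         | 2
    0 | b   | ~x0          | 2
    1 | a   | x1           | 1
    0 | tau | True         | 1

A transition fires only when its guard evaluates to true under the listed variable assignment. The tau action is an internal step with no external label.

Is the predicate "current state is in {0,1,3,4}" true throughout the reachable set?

Answer: INVARIANT VIOLATED at state 2

Trace:
Inv-set: {0,1,3,4}
Reach set: {0,1,2}
  0: safe
  1: safe
  2: VIOLATES
counterexample path to 2: tau·a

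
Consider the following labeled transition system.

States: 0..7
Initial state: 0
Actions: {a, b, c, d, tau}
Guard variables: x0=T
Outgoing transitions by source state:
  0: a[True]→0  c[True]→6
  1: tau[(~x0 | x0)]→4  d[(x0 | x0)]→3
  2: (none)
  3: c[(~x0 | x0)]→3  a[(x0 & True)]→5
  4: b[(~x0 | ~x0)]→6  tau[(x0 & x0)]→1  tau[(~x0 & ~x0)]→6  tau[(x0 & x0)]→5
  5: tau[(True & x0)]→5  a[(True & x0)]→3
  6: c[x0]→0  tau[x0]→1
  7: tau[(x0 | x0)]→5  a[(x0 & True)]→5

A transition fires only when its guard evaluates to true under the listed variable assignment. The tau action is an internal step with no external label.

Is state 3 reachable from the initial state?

Answer: REACHABLE

Trace:
After dropping false guards: 14 live edges.
L0 = {0}
L1 = {6}  now seen {0,6}
L2 = {1}  now seen {0,1,6}
L3 = {3,4}  now seen {0,1,3,4,6}
L4 = {5}  now seen {0,1,3,4,5,6}
Reachable = {0,1,3,4,5,6}
witness 3: c·tau·d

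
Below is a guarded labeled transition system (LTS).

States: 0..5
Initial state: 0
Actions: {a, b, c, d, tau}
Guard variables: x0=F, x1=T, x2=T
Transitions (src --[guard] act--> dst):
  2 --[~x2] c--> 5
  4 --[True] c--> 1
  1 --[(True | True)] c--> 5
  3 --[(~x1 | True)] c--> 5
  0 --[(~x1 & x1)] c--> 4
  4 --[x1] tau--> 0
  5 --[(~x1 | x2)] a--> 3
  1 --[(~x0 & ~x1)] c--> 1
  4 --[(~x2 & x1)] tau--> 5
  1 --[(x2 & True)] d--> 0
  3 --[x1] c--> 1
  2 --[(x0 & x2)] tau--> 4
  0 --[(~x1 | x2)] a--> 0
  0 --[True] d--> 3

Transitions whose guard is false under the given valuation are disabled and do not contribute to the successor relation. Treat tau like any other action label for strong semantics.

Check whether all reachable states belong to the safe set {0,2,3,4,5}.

Allowed set {0,2,3,4,5}
Reachable = {0,1,3,5}
  0: safe
  1: outside
  3: safe
  5: safe
witness against invariant: d·c → 1

Answer: INVARIANT VIOLATED at state 1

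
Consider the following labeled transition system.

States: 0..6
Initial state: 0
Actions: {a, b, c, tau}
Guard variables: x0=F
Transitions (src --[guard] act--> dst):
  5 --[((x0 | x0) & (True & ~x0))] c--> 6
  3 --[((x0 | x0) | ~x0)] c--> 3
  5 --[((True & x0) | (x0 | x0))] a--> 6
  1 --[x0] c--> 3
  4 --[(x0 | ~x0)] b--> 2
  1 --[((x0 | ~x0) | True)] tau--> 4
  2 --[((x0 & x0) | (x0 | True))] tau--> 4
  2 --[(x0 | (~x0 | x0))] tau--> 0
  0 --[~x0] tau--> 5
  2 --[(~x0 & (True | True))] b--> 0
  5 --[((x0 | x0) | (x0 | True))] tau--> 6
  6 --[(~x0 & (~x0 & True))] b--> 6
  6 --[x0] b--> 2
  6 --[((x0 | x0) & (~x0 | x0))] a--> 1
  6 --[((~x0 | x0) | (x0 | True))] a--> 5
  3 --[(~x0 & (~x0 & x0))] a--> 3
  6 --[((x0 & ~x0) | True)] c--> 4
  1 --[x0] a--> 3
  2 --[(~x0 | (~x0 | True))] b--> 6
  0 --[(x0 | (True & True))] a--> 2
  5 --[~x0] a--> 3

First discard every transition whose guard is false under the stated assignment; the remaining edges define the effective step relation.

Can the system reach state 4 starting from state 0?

Guard filter leaves 14 enabled edge(s).
depth 0: {0}
depth 1: {2,5}  cumulative {0,2,5}
depth 2: {3,4,6}  cumulative {0,2,3,4,5,6}
R = {0,2,3,4,5,6}
trace reaching 4: a·tau

Answer: REACHABLE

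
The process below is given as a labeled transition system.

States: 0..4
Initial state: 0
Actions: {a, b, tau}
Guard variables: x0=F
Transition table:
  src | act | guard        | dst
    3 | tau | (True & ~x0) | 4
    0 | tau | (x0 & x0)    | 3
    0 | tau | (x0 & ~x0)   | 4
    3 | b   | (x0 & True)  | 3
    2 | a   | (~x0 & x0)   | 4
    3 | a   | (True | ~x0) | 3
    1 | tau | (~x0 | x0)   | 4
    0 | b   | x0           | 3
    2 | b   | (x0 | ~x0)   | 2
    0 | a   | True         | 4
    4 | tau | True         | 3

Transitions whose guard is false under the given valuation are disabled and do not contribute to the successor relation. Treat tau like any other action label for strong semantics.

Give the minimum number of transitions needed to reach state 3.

Layered search for 3:
  L0 = {0}
  L1 = {4}
  L2 = {3}
3 enters at depth 2; path a·tau

Answer: 2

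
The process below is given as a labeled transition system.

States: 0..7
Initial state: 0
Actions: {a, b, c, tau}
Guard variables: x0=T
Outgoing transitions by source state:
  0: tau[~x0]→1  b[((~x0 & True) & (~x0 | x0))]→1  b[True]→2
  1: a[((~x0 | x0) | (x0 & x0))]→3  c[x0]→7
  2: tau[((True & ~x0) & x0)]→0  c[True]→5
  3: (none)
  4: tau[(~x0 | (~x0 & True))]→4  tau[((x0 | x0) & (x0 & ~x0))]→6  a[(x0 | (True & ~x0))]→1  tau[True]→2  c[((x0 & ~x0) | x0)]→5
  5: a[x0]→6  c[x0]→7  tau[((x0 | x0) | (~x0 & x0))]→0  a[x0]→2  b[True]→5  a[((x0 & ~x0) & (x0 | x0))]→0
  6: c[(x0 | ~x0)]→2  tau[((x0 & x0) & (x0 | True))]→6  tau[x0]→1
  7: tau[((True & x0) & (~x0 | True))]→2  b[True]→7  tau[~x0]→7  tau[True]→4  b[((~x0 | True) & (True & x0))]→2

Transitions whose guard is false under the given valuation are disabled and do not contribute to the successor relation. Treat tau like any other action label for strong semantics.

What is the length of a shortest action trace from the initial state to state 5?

BFS to 5:
  depth 0: {0}
  depth 1: {2}
  depth 2: {5}
depth(5)=2, e.g. b·c

Answer: 2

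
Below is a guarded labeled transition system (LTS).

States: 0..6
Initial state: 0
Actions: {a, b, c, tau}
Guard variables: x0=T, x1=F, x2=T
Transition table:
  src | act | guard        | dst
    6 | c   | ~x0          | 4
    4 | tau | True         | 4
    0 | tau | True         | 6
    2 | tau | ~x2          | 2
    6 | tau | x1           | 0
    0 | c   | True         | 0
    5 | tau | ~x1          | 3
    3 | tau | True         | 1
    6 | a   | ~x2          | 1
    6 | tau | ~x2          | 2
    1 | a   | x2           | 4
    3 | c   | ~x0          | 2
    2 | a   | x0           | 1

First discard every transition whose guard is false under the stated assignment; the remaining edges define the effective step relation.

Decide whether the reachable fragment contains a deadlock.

R = {0,6}
  0: c→0  tau→6  [2 out]
  6: ∅  [deadlock]
trace reaching 6: tau

Answer: DEADLOCK at state 6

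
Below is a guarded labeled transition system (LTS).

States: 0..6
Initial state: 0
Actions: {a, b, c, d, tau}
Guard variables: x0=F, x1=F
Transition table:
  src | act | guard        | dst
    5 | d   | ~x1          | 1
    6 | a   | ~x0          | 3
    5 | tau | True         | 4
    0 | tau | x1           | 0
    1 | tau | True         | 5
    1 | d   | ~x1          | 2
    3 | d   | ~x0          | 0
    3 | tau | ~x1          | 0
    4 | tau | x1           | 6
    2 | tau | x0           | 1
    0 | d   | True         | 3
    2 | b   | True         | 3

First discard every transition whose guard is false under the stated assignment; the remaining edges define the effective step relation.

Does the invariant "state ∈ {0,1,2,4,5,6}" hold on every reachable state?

Answer: INVARIANT VIOLATED at state 3

Trace:
Allowed set {0,1,2,4,5,6}
Reachable = {0,3}
  0: safe
  3: outside
witness against invariant: d → 3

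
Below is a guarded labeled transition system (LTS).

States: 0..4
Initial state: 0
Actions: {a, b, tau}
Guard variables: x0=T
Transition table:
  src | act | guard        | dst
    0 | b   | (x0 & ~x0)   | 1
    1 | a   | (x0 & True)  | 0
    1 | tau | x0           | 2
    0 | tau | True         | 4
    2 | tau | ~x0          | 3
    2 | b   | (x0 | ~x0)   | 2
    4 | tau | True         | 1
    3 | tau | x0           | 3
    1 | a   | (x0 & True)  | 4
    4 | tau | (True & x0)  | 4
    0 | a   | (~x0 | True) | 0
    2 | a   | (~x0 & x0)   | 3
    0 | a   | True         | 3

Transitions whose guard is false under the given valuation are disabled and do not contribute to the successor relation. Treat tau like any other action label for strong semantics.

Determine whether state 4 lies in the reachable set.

After dropping false guards: 10 live edges.
Layer 0: {0}
Layer 1: {3,4}  now seen {0,3,4}
Layer 2: {1}  now seen {0,1,3,4}
Layer 3: {2}  now seen {0,1,2,3,4}
Reach set: {0,1,2,3,4}
trace reaching 4: tau

Answer: REACHABLE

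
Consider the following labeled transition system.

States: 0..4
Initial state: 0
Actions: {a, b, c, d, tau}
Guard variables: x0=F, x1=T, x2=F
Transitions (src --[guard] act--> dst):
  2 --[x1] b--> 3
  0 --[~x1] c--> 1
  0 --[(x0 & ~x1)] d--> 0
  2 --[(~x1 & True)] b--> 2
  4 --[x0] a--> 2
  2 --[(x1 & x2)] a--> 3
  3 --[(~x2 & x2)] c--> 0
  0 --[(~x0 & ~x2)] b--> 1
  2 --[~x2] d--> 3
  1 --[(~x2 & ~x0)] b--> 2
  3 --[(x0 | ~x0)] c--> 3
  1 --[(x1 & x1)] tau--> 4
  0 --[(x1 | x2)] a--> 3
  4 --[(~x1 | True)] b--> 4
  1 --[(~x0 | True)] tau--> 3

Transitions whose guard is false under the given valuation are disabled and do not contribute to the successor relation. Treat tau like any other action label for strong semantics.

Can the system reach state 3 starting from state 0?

After dropping false guards: 9 live edges.
Layer 0: {0}
Layer 1: {1,3}  cumulative {0,1,3}
Layer 2: {2,4}  cumulative {0,1,2,3,4}
Reach set: {0,1,2,3,4}
trace reaching 3: a

Answer: REACHABLE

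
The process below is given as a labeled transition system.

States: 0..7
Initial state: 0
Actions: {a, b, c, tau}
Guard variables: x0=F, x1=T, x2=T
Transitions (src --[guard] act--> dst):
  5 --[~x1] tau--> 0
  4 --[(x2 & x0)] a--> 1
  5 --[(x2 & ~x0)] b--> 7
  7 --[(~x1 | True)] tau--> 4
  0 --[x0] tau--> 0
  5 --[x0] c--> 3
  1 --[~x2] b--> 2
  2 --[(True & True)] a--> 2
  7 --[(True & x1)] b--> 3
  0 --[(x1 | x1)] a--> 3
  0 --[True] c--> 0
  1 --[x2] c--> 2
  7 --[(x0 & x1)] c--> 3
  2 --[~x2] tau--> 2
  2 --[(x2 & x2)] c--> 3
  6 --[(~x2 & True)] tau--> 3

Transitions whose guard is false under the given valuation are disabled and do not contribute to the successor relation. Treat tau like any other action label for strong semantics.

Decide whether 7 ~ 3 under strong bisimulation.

Refine partition for ~:
  round 0: {{0,1,2,3,4,5,6,7}}
  round 1: {{0,2},{1},{3,4,6},{5},{7}}
  round 2: {{0},{1},{2},{3,4,6},{5},{7}}
6 equivalence class(es) (converged in 3)
[7]={7}  [3]={3,4,6}

Answer: NOT BISIMILAR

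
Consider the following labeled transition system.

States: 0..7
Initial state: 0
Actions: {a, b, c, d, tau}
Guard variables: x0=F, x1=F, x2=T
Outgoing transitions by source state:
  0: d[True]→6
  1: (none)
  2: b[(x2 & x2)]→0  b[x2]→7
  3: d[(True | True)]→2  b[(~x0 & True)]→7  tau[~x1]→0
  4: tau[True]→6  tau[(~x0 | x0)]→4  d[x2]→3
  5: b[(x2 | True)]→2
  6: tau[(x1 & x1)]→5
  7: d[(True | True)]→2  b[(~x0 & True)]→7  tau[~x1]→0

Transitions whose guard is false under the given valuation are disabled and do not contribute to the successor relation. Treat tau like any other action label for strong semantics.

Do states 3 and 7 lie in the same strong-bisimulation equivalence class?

Answer: BISIMILAR

Working:
Refine partition for ~:
  round 0: {{0,1,2,3,4,5,6,7}}
  round 1: {{0},{1,6},{2,5},{3,7},{4}}
  round 2: {{0},{1,6},{2},{3,7},{4},{5}}
Fixed point at round 3; 6 class(es).
3∈{3,7}, 7∈{3,7}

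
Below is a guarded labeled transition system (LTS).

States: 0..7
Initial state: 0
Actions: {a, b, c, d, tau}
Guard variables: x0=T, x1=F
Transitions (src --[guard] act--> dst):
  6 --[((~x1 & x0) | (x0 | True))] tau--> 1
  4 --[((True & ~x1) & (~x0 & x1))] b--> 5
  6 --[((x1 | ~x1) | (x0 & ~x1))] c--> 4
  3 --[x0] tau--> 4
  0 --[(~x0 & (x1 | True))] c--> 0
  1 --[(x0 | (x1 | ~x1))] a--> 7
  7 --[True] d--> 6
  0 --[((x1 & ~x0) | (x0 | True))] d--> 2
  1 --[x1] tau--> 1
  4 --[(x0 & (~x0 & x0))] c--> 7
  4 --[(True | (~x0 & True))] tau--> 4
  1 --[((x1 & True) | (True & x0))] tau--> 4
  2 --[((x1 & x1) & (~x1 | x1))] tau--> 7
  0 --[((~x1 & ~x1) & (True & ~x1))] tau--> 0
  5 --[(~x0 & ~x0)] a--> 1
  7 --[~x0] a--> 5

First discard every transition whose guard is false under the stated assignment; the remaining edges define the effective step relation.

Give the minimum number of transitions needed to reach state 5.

BFS to 5:
  depth 0: {0}
  depth 1: {2}
5 never appears.

Answer: UNREACHABLE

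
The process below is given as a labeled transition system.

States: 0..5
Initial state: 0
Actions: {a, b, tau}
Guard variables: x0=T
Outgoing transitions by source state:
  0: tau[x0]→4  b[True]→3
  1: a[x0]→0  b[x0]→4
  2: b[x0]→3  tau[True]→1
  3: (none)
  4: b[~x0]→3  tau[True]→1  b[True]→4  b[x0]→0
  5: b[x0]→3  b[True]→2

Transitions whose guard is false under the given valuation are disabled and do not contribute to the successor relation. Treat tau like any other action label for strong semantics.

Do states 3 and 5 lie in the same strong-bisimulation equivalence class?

Refine partition for ~:
  P[0] = {{0,1,2,3,4,5}}
  P[1] = {{0,2,4},{1},{3},{5}}
  P[2] = {{0},{1},{2},{3},{4},{5}}
stable after 3 split(s): 6 block(s)
class of 3: {3}; class of 5: {5}

Answer: NOT BISIMILAR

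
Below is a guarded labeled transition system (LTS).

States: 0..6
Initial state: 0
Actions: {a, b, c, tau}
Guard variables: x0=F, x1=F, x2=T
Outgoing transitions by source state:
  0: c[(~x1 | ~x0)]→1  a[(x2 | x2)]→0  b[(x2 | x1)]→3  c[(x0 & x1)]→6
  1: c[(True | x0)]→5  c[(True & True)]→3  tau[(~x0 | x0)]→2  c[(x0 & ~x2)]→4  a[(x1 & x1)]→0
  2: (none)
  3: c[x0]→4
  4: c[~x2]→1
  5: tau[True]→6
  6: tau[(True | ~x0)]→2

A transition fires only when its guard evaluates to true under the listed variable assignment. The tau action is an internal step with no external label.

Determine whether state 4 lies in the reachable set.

Answer: UNREACHABLE

Trace:
8 transition(s) survive guard evaluation.
Layer 0: {0}
Layer 1: {1,3}  total {0,1,3}
Layer 2: {2,5}  total {0,1,2,3,5}
Layer 3: {6}  total {0,1,2,3,5,6}
Reachable = {0,1,2,3,5,6}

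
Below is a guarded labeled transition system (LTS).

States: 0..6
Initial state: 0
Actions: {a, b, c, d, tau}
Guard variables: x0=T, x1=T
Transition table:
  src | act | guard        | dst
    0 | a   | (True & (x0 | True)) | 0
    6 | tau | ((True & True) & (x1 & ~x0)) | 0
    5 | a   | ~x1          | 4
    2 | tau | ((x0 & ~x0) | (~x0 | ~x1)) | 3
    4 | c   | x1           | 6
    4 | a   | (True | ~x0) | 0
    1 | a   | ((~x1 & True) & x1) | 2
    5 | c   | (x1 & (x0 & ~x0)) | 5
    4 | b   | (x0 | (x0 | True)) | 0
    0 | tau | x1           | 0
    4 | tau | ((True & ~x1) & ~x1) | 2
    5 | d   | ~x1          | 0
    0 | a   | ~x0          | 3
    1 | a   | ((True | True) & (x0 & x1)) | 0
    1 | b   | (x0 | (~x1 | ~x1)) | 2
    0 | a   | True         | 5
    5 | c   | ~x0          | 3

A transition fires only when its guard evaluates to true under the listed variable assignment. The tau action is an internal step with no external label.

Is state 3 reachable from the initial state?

After dropping false guards: 8 live edges.
Layer 0: {0}
Layer 1: {5}  now seen {0,5}
R = {0,5}

Answer: UNREACHABLE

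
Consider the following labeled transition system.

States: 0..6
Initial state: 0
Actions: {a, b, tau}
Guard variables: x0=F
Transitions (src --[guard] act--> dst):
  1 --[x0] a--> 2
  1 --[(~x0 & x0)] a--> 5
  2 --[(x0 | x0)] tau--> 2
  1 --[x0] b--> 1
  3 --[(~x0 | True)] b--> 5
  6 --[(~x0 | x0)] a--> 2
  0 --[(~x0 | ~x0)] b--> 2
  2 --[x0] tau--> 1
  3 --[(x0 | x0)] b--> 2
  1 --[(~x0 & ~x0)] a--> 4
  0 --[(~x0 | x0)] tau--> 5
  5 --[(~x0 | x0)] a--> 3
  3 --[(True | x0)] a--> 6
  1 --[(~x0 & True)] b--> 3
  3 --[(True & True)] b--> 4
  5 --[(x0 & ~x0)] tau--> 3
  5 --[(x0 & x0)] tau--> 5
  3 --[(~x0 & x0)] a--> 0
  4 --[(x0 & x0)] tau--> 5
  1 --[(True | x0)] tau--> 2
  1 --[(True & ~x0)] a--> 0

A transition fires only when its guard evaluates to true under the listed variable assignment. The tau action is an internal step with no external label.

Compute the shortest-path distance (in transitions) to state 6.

BFS to 6:
  Layer 0: {0}
  Layer 1: {2,5}
  Layer 2: {3}
  Layer 3: {4,6}
first hit 6 at d=3 via tau·a·a

Answer: 3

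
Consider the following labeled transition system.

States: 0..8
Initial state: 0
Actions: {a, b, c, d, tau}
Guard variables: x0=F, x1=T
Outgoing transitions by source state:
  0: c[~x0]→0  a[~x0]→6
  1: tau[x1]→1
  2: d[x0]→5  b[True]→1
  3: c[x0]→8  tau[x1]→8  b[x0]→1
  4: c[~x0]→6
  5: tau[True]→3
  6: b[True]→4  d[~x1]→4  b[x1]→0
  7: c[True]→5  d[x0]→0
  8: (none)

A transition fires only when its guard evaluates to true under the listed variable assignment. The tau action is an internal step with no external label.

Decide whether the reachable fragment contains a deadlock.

Reach set: {0,4,6}
  0: a→6  c→0  [2 exit(s)]
  4: c→6  [1 exit(s)]
  6: b→0  b→4  [2 exit(s)]

Answer: DEADLOCK-FREE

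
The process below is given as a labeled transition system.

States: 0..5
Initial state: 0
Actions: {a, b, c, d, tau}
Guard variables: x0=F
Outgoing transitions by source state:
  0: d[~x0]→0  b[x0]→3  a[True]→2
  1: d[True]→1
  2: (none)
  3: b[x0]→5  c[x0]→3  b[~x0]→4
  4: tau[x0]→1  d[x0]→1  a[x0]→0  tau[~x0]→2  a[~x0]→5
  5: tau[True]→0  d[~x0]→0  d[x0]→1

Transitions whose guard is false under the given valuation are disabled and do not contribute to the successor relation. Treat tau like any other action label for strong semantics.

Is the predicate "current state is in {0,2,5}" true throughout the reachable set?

Answer: INVARIANT HOLDS

Working:
Safe = {0,2,5}
Reach set: {0,2}
  0: safe
  2: safe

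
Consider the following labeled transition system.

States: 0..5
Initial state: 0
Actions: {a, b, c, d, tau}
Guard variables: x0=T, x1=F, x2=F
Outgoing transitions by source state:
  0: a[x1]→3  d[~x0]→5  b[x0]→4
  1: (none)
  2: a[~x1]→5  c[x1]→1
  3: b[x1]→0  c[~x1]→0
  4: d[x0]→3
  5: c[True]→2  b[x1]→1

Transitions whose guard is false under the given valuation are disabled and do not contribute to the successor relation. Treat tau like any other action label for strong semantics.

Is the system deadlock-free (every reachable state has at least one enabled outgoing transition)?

Reachable = {0,3,4}
  0: b→4  [1 out]
  3: c→0  [1 out]
  4: d→3  [1 out]

Answer: DEADLOCK-FREE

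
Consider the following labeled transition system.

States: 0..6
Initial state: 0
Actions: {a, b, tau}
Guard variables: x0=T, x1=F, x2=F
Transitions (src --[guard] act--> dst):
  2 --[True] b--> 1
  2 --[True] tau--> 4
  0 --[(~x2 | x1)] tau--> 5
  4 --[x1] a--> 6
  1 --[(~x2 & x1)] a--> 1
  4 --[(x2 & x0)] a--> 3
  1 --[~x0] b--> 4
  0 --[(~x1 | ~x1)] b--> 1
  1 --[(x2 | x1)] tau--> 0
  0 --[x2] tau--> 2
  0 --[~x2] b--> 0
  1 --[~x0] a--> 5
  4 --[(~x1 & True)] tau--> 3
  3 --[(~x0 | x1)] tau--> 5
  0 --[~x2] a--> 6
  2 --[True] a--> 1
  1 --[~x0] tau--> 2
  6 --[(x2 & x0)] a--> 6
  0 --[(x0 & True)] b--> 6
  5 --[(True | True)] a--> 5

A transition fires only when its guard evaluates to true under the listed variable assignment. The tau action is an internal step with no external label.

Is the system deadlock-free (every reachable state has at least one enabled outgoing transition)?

Answer: DEADLOCK at state 1

Trace:
Reachable = {0,1,5,6}
  0: a→6  b→0  b→1  b→6  tau→5  [deg 5]
  1: ∅  [deadlock]
  5: a→5  [deg 1]
  6: ∅  [deadlock]
witness 1: b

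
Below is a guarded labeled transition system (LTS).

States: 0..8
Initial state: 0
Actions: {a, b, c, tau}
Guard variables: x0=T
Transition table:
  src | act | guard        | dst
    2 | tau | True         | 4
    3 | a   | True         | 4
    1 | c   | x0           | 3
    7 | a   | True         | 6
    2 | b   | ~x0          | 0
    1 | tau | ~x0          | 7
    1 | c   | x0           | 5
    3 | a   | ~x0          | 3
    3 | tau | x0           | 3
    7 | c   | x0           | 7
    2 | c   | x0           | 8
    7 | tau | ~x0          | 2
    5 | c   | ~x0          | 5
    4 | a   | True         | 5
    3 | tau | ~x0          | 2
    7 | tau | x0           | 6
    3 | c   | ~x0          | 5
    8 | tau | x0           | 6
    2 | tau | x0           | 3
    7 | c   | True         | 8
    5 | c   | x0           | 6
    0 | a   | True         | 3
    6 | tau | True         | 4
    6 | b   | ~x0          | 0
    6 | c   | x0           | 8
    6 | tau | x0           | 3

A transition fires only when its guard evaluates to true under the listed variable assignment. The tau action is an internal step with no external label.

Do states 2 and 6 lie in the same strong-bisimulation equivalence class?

Compute ~ classes (split until stable):
  round 0: {{0,1,2,3,4,5,6,7,8}}
  round 1: {{0,4},{1,5},{2,6},{3},{7},{8}}
  round 2: {{0},{1},{2,6},{3},{4},{5},{7},{8}}
8 equivalence class(es) (converged in 3)
[2]={2,6}  [6]={2,6}

Answer: BISIMILAR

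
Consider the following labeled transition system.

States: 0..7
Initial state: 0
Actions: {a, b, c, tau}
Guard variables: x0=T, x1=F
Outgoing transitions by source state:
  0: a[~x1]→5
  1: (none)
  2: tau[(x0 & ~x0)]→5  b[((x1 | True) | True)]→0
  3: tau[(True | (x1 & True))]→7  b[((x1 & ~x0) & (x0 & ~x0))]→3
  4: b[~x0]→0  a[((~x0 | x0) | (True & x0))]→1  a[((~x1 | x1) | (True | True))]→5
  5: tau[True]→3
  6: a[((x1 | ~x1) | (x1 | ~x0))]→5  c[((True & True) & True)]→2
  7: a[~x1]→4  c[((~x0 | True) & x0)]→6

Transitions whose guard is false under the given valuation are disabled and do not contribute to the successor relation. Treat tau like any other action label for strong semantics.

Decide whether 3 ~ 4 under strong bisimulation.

Answer: NOT BISIMILAR

Analysis:
Compute ~ classes (split until stable):
  π0 = {{0,1,2,3,4,5,6,7}}
  π1 = {{0,4},{1},{2},{3,5},{6,7}}
  π2 = {{0},{1},{2},{3},{4},{5},{6},{7}}
stable after 3 split(s): 8 block(s)
3∈{3}, 4∈{4}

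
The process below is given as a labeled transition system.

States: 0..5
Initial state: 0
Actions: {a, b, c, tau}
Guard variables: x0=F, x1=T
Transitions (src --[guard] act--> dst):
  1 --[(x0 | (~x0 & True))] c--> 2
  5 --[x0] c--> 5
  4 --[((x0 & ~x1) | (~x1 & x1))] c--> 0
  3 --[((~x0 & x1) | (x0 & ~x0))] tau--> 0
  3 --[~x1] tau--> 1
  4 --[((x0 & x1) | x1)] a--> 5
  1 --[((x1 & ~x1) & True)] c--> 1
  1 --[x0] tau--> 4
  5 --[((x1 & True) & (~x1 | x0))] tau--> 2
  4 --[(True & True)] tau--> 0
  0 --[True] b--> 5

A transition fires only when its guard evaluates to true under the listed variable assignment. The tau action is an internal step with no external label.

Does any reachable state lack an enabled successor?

Answer: DEADLOCK at state 5

Working:
R = {0,5}
  0: b→5  [1 exit(s)]
  5: ∅  [STUCK]
trace reaching 5: b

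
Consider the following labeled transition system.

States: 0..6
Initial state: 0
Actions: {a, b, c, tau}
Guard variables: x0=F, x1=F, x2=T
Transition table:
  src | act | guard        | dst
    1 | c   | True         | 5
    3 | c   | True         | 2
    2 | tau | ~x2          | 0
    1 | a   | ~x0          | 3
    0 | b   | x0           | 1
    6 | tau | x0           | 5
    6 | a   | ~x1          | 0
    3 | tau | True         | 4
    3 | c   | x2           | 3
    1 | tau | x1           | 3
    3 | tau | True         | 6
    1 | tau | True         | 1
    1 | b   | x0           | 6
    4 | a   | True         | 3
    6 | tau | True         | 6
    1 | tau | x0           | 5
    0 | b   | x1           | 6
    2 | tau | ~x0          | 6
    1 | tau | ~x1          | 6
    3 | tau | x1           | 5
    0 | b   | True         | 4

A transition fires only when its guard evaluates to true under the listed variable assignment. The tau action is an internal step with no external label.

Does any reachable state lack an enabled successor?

Answer: DEADLOCK-FREE

Analysis:
Reachable = {0,2,3,4,6}
  0: b→4  [1 exit(s)]
  2: tau→6  [1 exit(s)]
  3: c→2  c→3  tau→4  tau→6  [4 exit(s)]
  4: a→3  [1 exit(s)]
  6: a→0  tau→6  [2 exit(s)]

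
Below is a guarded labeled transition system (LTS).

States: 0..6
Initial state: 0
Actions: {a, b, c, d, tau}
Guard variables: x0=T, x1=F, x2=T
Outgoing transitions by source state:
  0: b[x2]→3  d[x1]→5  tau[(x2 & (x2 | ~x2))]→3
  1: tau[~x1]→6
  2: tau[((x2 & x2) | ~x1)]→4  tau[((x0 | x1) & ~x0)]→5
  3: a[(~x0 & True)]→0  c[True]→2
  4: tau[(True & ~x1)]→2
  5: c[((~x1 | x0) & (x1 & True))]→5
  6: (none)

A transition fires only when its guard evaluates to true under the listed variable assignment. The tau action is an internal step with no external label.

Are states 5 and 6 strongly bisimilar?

Refine partition for ~:
  round 0: {{0,1,2,3,4,5,6}}
  round 1: {{0},{1,2,4},{3},{5,6}}
  round 2: {{0},{1},{2,4},{3},{5,6}}
5 equivalence class(es) (converged in 3)
5∈{5,6}, 6∈{5,6}

Answer: BISIMILAR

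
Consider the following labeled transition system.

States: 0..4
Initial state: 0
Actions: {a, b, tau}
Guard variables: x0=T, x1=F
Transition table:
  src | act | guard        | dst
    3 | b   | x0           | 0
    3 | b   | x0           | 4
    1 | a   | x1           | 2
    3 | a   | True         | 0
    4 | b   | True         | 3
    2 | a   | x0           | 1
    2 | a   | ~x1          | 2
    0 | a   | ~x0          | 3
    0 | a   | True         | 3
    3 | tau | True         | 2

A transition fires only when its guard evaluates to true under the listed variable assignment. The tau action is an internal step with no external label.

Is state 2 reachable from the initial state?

8 transition(s) survive guard evaluation.
depth 0: {0}
depth 1: {3}  total {0,3}
depth 2: {2,4}  total {0,2,3,4}
depth 3: {1}  total {0,1,2,3,4}
Reach set: {0,1,2,3,4}
witness 2: a·tau

Answer: REACHABLE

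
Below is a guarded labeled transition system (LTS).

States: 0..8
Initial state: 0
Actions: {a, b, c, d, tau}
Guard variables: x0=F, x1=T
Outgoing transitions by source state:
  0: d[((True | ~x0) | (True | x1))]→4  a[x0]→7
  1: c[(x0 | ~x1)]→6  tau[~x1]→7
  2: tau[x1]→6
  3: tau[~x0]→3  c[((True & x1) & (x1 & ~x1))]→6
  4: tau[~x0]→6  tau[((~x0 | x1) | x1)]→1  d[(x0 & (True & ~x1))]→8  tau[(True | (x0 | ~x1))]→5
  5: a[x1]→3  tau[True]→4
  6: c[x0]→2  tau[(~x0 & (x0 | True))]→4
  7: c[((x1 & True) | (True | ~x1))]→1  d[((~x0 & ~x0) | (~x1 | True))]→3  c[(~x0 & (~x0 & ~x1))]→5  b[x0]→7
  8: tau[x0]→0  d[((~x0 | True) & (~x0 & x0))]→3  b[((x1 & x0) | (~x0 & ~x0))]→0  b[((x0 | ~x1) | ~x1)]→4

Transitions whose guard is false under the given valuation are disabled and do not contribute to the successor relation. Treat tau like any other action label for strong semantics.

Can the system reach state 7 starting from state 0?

After dropping false guards: 12 live edges.
L0 = {0}
L1 = {4}  now seen {0,4}
L2 = {1,5,6}  now seen {0,1,4,5,6}
L3 = {3}  now seen {0,1,3,4,5,6}
R = {0,1,3,4,5,6}

Answer: UNREACHABLE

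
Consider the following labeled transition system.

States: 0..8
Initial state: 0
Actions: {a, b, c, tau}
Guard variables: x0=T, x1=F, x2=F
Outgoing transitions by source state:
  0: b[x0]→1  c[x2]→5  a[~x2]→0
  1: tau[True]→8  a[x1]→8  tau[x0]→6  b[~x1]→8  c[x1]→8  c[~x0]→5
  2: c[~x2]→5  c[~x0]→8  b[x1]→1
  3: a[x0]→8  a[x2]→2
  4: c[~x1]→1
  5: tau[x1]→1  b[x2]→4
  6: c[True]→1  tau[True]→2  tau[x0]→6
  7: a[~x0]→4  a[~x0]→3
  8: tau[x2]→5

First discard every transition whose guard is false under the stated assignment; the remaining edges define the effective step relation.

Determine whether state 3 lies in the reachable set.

After dropping false guards: 11 live edges.
L0 = {0}
L1 = {1}  cumulative {0,1}
L2 = {6,8}  cumulative {0,1,6,8}
L3 = {2}  cumulative {0,1,2,6,8}
L4 = {5}  cumulative {0,1,2,5,6,8}
Reachable = {0,1,2,5,6,8}

Answer: UNREACHABLE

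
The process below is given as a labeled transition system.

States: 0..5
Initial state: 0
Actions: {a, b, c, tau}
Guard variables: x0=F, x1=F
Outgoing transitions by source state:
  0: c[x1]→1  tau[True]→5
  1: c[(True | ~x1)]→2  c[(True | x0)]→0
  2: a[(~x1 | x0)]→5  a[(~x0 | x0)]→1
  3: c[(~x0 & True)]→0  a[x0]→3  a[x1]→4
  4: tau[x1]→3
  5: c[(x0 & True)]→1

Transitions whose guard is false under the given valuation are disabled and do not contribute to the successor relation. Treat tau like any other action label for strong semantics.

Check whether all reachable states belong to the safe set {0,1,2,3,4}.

Answer: INVARIANT VIOLATED at state 5

Analysis:
Safe = {0,1,2,3,4}
Reachable = {0,5}
  0: ✓
  5: ✗ unsafe
counterexample path to 5: tau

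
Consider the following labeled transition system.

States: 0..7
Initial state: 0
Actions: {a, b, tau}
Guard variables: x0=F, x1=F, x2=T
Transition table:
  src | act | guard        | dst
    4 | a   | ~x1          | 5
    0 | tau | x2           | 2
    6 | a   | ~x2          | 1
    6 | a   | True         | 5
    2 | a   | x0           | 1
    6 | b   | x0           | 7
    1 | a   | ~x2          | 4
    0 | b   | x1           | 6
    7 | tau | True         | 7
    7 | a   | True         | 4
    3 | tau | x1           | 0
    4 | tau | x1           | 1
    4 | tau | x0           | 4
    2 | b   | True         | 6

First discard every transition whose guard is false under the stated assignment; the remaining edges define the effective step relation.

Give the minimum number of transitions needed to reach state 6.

BFS to 6:
  L0 = {0}
  L1 = {2}
  L2 = {6}
depth(6)=2, e.g. tau·b

Answer: 2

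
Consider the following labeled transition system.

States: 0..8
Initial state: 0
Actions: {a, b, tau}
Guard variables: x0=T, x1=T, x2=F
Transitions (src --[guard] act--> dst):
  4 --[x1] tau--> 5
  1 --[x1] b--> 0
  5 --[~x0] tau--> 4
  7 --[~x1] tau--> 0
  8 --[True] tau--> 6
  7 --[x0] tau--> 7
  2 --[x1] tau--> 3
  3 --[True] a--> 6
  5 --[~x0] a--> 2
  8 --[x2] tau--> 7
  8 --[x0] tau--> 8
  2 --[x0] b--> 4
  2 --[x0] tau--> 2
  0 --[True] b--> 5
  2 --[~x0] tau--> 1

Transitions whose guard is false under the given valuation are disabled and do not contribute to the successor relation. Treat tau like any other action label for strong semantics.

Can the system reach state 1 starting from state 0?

Answer: UNREACHABLE

Working:
Guard filter leaves 10 enabled edge(s).
Layer 0: {0}
Layer 1: {5}  total {0,5}
R = {0,5}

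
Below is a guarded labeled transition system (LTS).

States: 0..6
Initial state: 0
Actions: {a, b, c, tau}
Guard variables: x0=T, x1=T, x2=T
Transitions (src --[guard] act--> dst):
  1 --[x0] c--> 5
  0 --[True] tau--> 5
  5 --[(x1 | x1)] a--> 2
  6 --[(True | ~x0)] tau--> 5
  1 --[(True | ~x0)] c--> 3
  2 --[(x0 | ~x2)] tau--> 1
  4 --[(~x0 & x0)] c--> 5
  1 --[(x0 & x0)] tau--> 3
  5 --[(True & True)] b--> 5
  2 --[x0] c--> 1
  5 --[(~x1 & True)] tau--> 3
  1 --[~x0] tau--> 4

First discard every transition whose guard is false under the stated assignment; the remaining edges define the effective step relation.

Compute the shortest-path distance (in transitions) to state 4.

BFS to 4:
  depth 0: {0}
  depth 1: {5}
  depth 2: {2}
  depth 3: {1}
  depth 4: {3}
4 never appears.

Answer: UNREACHABLE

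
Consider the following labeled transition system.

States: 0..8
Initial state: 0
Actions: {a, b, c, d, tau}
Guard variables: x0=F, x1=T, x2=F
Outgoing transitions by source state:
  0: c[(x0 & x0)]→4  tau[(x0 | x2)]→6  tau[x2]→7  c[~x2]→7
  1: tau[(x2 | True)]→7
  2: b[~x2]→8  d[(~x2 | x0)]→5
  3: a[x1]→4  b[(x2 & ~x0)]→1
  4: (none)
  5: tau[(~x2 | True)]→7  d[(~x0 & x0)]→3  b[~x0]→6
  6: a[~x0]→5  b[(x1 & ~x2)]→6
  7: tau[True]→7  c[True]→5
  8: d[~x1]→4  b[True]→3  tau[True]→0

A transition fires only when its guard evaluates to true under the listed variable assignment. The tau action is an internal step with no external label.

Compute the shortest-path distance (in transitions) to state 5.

Breadth-first toward 5:
  L0 = {0}
  L1 = {7}
  L2 = {5}
depth(5)=2, e.g. c·c

Answer: 2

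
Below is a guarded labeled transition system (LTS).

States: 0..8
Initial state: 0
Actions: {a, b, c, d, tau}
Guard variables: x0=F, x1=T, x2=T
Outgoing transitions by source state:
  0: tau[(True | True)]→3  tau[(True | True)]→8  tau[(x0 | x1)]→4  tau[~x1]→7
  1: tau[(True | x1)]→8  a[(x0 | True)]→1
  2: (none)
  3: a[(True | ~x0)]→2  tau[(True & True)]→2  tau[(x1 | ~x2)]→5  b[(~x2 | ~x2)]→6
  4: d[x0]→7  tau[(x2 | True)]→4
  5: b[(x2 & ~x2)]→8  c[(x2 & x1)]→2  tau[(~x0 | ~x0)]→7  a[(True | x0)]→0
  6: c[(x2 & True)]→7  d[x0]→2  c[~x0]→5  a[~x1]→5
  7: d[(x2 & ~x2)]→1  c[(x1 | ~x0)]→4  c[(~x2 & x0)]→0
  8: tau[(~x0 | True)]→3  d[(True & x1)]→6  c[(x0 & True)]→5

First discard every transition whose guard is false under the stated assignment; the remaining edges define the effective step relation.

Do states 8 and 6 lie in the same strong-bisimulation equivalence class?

Bisimulation quotient by refinement:
  round 0: {{0,1,2,3,4,5,6,7,8}}
  round 1: {{0,4},{1,3},{2},{5},{6,7},{8}}
  round 2: {{0},{1},{2},{3},{4},{5},{6},{7},{8}}
stable after 3 split(s): 9 block(s)
[8]={8}  [6]={6}

Answer: NOT BISIMILAR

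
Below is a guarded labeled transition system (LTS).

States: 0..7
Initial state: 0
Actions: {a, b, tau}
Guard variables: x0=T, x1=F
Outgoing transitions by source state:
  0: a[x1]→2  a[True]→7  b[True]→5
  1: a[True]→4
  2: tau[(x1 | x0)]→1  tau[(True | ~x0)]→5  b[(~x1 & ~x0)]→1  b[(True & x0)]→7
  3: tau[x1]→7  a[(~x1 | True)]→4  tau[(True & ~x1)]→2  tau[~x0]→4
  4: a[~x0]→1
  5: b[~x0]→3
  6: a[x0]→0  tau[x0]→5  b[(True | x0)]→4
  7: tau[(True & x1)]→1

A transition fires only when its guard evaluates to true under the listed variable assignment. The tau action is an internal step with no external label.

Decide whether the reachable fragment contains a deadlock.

Reachable = {0,5,7}
  0: a→7  b→5  [2 exit(s)]
  5: ∅  [no exit]
  7: ∅  [no exit]
trace reaching 5: b

Answer: DEADLOCK at state 5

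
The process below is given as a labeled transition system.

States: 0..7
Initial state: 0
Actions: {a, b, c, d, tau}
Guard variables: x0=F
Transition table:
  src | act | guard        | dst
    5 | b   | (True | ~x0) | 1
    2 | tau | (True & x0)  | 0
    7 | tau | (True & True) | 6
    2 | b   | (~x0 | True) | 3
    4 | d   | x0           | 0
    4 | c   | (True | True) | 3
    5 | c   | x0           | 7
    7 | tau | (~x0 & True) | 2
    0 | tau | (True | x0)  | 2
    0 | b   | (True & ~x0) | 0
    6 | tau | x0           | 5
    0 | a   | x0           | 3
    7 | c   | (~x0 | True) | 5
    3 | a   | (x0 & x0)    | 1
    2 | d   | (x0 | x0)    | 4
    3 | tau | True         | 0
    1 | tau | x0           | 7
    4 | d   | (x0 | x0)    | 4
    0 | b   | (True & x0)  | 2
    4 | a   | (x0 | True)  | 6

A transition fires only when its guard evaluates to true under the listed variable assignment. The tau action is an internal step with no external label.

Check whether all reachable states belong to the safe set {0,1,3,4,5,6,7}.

Answer: INVARIANT VIOLATED at state 2

Trace:
Allowed set {0,1,3,4,5,6,7}
Reach set: {0,2,3}
  0: ✓
  2: VIOLATES
  3: ✓
reach 2 via tau — violates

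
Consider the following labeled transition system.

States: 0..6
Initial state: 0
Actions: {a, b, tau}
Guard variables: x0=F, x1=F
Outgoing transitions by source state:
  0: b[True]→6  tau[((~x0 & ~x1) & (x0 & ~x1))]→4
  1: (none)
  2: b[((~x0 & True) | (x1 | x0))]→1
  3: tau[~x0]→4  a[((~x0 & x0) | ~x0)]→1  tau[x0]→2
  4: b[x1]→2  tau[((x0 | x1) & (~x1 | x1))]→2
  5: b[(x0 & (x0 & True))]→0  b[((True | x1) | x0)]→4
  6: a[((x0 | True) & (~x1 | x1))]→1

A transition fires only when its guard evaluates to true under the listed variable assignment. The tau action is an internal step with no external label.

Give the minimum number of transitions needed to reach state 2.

Breadth-first toward 2:
  depth 0: {0}
  depth 1: {6}
  depth 2: {1}
2 never appears.

Answer: UNREACHABLE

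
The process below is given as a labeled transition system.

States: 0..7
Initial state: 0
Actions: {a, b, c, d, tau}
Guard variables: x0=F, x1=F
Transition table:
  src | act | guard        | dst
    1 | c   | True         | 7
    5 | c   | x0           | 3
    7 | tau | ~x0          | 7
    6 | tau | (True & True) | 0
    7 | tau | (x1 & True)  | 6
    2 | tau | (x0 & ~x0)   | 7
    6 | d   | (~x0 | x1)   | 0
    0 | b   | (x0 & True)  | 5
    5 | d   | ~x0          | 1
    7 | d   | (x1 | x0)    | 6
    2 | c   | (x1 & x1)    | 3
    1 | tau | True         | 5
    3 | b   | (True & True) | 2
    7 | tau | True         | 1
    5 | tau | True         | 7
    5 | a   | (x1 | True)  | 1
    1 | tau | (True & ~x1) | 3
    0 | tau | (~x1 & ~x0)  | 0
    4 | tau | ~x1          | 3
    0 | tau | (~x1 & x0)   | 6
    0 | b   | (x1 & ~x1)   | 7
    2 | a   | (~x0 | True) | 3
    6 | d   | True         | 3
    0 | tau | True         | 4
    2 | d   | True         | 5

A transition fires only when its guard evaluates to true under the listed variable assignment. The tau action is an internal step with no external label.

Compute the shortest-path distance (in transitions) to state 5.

Layered search for 5:
  L0 = {0}
  L1 = {4}
  L2 = {3}
  L3 = {2}
  L4 = {5}
first hit 5 at d=4 via tau·tau·b·d

Answer: 4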